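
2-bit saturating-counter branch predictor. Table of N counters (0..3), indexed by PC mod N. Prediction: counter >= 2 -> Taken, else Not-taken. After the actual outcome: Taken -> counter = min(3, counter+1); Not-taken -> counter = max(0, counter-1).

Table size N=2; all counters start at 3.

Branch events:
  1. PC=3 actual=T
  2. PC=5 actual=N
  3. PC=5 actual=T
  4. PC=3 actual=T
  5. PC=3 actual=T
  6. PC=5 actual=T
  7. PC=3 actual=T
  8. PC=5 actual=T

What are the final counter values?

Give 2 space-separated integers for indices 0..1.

Ev 1: PC=3 idx=1 pred=T actual=T -> ctr[1]=3
Ev 2: PC=5 idx=1 pred=T actual=N -> ctr[1]=2
Ev 3: PC=5 idx=1 pred=T actual=T -> ctr[1]=3
Ev 4: PC=3 idx=1 pred=T actual=T -> ctr[1]=3
Ev 5: PC=3 idx=1 pred=T actual=T -> ctr[1]=3
Ev 6: PC=5 idx=1 pred=T actual=T -> ctr[1]=3
Ev 7: PC=3 idx=1 pred=T actual=T -> ctr[1]=3
Ev 8: PC=5 idx=1 pred=T actual=T -> ctr[1]=3

Answer: 3 3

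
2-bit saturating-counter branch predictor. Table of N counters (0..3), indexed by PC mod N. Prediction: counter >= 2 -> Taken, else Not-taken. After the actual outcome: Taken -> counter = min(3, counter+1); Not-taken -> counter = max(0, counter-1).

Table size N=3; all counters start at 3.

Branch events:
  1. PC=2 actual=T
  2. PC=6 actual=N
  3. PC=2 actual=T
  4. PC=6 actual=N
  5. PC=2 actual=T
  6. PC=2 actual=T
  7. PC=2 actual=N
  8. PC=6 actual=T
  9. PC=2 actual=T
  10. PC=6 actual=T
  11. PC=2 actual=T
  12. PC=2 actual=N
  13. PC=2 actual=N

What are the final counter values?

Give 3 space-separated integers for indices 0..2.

Ev 1: PC=2 idx=2 pred=T actual=T -> ctr[2]=3
Ev 2: PC=6 idx=0 pred=T actual=N -> ctr[0]=2
Ev 3: PC=2 idx=2 pred=T actual=T -> ctr[2]=3
Ev 4: PC=6 idx=0 pred=T actual=N -> ctr[0]=1
Ev 5: PC=2 idx=2 pred=T actual=T -> ctr[2]=3
Ev 6: PC=2 idx=2 pred=T actual=T -> ctr[2]=3
Ev 7: PC=2 idx=2 pred=T actual=N -> ctr[2]=2
Ev 8: PC=6 idx=0 pred=N actual=T -> ctr[0]=2
Ev 9: PC=2 idx=2 pred=T actual=T -> ctr[2]=3
Ev 10: PC=6 idx=0 pred=T actual=T -> ctr[0]=3
Ev 11: PC=2 idx=2 pred=T actual=T -> ctr[2]=3
Ev 12: PC=2 idx=2 pred=T actual=N -> ctr[2]=2
Ev 13: PC=2 idx=2 pred=T actual=N -> ctr[2]=1

Answer: 3 3 1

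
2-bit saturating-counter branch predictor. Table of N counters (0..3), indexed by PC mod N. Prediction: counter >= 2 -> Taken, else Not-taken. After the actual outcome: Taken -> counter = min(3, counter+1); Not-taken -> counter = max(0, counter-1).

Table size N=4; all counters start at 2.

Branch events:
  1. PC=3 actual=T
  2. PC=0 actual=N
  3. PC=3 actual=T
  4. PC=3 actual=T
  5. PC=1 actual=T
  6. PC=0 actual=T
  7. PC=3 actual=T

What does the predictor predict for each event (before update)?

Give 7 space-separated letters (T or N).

Ev 1: PC=3 idx=3 pred=T actual=T -> ctr[3]=3
Ev 2: PC=0 idx=0 pred=T actual=N -> ctr[0]=1
Ev 3: PC=3 idx=3 pred=T actual=T -> ctr[3]=3
Ev 4: PC=3 idx=3 pred=T actual=T -> ctr[3]=3
Ev 5: PC=1 idx=1 pred=T actual=T -> ctr[1]=3
Ev 6: PC=0 idx=0 pred=N actual=T -> ctr[0]=2
Ev 7: PC=3 idx=3 pred=T actual=T -> ctr[3]=3

Answer: T T T T T N T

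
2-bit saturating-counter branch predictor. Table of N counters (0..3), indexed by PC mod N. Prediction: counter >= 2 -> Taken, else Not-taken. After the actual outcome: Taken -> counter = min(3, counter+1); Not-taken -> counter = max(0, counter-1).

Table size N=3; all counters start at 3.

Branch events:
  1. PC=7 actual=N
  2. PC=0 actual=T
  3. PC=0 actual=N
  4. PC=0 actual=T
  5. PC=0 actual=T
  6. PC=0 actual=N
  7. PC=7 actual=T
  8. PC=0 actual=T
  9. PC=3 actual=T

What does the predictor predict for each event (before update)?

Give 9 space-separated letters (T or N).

Answer: T T T T T T T T T

Derivation:
Ev 1: PC=7 idx=1 pred=T actual=N -> ctr[1]=2
Ev 2: PC=0 idx=0 pred=T actual=T -> ctr[0]=3
Ev 3: PC=0 idx=0 pred=T actual=N -> ctr[0]=2
Ev 4: PC=0 idx=0 pred=T actual=T -> ctr[0]=3
Ev 5: PC=0 idx=0 pred=T actual=T -> ctr[0]=3
Ev 6: PC=0 idx=0 pred=T actual=N -> ctr[0]=2
Ev 7: PC=7 idx=1 pred=T actual=T -> ctr[1]=3
Ev 8: PC=0 idx=0 pred=T actual=T -> ctr[0]=3
Ev 9: PC=3 idx=0 pred=T actual=T -> ctr[0]=3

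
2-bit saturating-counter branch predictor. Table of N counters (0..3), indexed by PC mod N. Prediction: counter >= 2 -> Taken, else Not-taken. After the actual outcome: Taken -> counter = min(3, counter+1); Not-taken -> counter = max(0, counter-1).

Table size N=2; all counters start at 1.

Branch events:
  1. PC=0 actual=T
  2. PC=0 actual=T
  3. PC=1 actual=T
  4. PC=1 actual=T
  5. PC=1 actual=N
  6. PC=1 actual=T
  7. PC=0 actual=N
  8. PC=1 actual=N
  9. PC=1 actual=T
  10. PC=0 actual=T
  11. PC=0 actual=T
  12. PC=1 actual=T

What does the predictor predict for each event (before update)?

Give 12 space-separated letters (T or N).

Ev 1: PC=0 idx=0 pred=N actual=T -> ctr[0]=2
Ev 2: PC=0 idx=0 pred=T actual=T -> ctr[0]=3
Ev 3: PC=1 idx=1 pred=N actual=T -> ctr[1]=2
Ev 4: PC=1 idx=1 pred=T actual=T -> ctr[1]=3
Ev 5: PC=1 idx=1 pred=T actual=N -> ctr[1]=2
Ev 6: PC=1 idx=1 pred=T actual=T -> ctr[1]=3
Ev 7: PC=0 idx=0 pred=T actual=N -> ctr[0]=2
Ev 8: PC=1 idx=1 pred=T actual=N -> ctr[1]=2
Ev 9: PC=1 idx=1 pred=T actual=T -> ctr[1]=3
Ev 10: PC=0 idx=0 pred=T actual=T -> ctr[0]=3
Ev 11: PC=0 idx=0 pred=T actual=T -> ctr[0]=3
Ev 12: PC=1 idx=1 pred=T actual=T -> ctr[1]=3

Answer: N T N T T T T T T T T T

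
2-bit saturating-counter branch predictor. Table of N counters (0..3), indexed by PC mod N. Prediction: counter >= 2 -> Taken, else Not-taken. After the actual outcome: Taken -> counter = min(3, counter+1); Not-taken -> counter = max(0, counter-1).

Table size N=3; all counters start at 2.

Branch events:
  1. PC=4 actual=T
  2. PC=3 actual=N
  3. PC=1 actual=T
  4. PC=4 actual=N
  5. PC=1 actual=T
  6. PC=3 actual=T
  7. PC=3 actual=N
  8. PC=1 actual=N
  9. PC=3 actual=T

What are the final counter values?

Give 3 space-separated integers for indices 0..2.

Answer: 2 2 2

Derivation:
Ev 1: PC=4 idx=1 pred=T actual=T -> ctr[1]=3
Ev 2: PC=3 idx=0 pred=T actual=N -> ctr[0]=1
Ev 3: PC=1 idx=1 pred=T actual=T -> ctr[1]=3
Ev 4: PC=4 idx=1 pred=T actual=N -> ctr[1]=2
Ev 5: PC=1 idx=1 pred=T actual=T -> ctr[1]=3
Ev 6: PC=3 idx=0 pred=N actual=T -> ctr[0]=2
Ev 7: PC=3 idx=0 pred=T actual=N -> ctr[0]=1
Ev 8: PC=1 idx=1 pred=T actual=N -> ctr[1]=2
Ev 9: PC=3 idx=0 pred=N actual=T -> ctr[0]=2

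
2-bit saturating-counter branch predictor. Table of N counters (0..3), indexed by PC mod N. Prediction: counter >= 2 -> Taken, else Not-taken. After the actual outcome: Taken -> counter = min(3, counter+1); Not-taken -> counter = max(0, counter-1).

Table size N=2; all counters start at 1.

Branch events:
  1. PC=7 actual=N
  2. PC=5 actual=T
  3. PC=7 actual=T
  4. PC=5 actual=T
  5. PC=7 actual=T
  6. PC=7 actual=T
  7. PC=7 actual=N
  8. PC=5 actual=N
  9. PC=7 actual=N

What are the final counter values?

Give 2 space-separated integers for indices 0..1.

Ev 1: PC=7 idx=1 pred=N actual=N -> ctr[1]=0
Ev 2: PC=5 idx=1 pred=N actual=T -> ctr[1]=1
Ev 3: PC=7 idx=1 pred=N actual=T -> ctr[1]=2
Ev 4: PC=5 idx=1 pred=T actual=T -> ctr[1]=3
Ev 5: PC=7 idx=1 pred=T actual=T -> ctr[1]=3
Ev 6: PC=7 idx=1 pred=T actual=T -> ctr[1]=3
Ev 7: PC=7 idx=1 pred=T actual=N -> ctr[1]=2
Ev 8: PC=5 idx=1 pred=T actual=N -> ctr[1]=1
Ev 9: PC=7 idx=1 pred=N actual=N -> ctr[1]=0

Answer: 1 0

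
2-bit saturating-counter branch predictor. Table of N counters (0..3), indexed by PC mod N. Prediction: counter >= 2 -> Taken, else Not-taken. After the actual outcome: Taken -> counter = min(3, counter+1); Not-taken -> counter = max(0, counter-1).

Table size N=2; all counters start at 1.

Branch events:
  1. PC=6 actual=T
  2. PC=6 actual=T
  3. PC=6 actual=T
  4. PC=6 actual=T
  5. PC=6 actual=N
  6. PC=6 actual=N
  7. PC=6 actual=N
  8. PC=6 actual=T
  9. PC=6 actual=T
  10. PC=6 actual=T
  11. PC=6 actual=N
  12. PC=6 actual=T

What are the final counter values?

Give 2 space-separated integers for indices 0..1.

Answer: 3 1

Derivation:
Ev 1: PC=6 idx=0 pred=N actual=T -> ctr[0]=2
Ev 2: PC=6 idx=0 pred=T actual=T -> ctr[0]=3
Ev 3: PC=6 idx=0 pred=T actual=T -> ctr[0]=3
Ev 4: PC=6 idx=0 pred=T actual=T -> ctr[0]=3
Ev 5: PC=6 idx=0 pred=T actual=N -> ctr[0]=2
Ev 6: PC=6 idx=0 pred=T actual=N -> ctr[0]=1
Ev 7: PC=6 idx=0 pred=N actual=N -> ctr[0]=0
Ev 8: PC=6 idx=0 pred=N actual=T -> ctr[0]=1
Ev 9: PC=6 idx=0 pred=N actual=T -> ctr[0]=2
Ev 10: PC=6 idx=0 pred=T actual=T -> ctr[0]=3
Ev 11: PC=6 idx=0 pred=T actual=N -> ctr[0]=2
Ev 12: PC=6 idx=0 pred=T actual=T -> ctr[0]=3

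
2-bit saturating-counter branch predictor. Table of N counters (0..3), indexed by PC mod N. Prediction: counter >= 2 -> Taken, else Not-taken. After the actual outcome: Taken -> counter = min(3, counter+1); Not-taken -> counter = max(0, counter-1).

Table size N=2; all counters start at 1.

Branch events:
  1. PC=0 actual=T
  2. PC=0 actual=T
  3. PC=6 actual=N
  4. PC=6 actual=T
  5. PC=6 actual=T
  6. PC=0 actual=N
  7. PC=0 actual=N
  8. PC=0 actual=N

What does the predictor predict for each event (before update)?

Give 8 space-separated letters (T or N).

Answer: N T T T T T T N

Derivation:
Ev 1: PC=0 idx=0 pred=N actual=T -> ctr[0]=2
Ev 2: PC=0 idx=0 pred=T actual=T -> ctr[0]=3
Ev 3: PC=6 idx=0 pred=T actual=N -> ctr[0]=2
Ev 4: PC=6 idx=0 pred=T actual=T -> ctr[0]=3
Ev 5: PC=6 idx=0 pred=T actual=T -> ctr[0]=3
Ev 6: PC=0 idx=0 pred=T actual=N -> ctr[0]=2
Ev 7: PC=0 idx=0 pred=T actual=N -> ctr[0]=1
Ev 8: PC=0 idx=0 pred=N actual=N -> ctr[0]=0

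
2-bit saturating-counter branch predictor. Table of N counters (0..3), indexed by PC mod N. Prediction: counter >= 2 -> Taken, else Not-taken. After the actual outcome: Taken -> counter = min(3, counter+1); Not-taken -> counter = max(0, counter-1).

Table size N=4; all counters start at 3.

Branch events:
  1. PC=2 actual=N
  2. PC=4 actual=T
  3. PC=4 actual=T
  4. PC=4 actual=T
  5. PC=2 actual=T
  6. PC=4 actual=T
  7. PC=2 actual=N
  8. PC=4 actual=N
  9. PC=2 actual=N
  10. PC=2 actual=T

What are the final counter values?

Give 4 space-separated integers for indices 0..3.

Ev 1: PC=2 idx=2 pred=T actual=N -> ctr[2]=2
Ev 2: PC=4 idx=0 pred=T actual=T -> ctr[0]=3
Ev 3: PC=4 idx=0 pred=T actual=T -> ctr[0]=3
Ev 4: PC=4 idx=0 pred=T actual=T -> ctr[0]=3
Ev 5: PC=2 idx=2 pred=T actual=T -> ctr[2]=3
Ev 6: PC=4 idx=0 pred=T actual=T -> ctr[0]=3
Ev 7: PC=2 idx=2 pred=T actual=N -> ctr[2]=2
Ev 8: PC=4 idx=0 pred=T actual=N -> ctr[0]=2
Ev 9: PC=2 idx=2 pred=T actual=N -> ctr[2]=1
Ev 10: PC=2 idx=2 pred=N actual=T -> ctr[2]=2

Answer: 2 3 2 3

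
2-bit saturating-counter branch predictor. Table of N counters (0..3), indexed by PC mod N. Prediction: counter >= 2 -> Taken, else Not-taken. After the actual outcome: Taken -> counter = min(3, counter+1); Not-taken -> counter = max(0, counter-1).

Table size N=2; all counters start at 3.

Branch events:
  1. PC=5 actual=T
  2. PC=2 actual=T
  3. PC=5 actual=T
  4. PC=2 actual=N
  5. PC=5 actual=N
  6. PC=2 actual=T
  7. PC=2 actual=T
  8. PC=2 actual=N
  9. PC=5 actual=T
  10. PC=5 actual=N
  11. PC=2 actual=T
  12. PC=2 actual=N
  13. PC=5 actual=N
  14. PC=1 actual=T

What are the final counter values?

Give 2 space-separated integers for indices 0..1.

Ev 1: PC=5 idx=1 pred=T actual=T -> ctr[1]=3
Ev 2: PC=2 idx=0 pred=T actual=T -> ctr[0]=3
Ev 3: PC=5 idx=1 pred=T actual=T -> ctr[1]=3
Ev 4: PC=2 idx=0 pred=T actual=N -> ctr[0]=2
Ev 5: PC=5 idx=1 pred=T actual=N -> ctr[1]=2
Ev 6: PC=2 idx=0 pred=T actual=T -> ctr[0]=3
Ev 7: PC=2 idx=0 pred=T actual=T -> ctr[0]=3
Ev 8: PC=2 idx=0 pred=T actual=N -> ctr[0]=2
Ev 9: PC=5 idx=1 pred=T actual=T -> ctr[1]=3
Ev 10: PC=5 idx=1 pred=T actual=N -> ctr[1]=2
Ev 11: PC=2 idx=0 pred=T actual=T -> ctr[0]=3
Ev 12: PC=2 idx=0 pred=T actual=N -> ctr[0]=2
Ev 13: PC=5 idx=1 pred=T actual=N -> ctr[1]=1
Ev 14: PC=1 idx=1 pred=N actual=T -> ctr[1]=2

Answer: 2 2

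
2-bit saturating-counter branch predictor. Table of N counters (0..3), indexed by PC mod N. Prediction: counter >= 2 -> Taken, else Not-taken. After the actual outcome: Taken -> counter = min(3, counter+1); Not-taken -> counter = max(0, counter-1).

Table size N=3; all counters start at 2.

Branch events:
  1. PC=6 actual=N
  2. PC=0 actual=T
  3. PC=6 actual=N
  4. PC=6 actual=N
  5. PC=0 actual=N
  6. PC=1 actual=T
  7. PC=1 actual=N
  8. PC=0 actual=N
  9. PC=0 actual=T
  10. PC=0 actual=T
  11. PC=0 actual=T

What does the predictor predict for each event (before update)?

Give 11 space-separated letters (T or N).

Ev 1: PC=6 idx=0 pred=T actual=N -> ctr[0]=1
Ev 2: PC=0 idx=0 pred=N actual=T -> ctr[0]=2
Ev 3: PC=6 idx=0 pred=T actual=N -> ctr[0]=1
Ev 4: PC=6 idx=0 pred=N actual=N -> ctr[0]=0
Ev 5: PC=0 idx=0 pred=N actual=N -> ctr[0]=0
Ev 6: PC=1 idx=1 pred=T actual=T -> ctr[1]=3
Ev 7: PC=1 idx=1 pred=T actual=N -> ctr[1]=2
Ev 8: PC=0 idx=0 pred=N actual=N -> ctr[0]=0
Ev 9: PC=0 idx=0 pred=N actual=T -> ctr[0]=1
Ev 10: PC=0 idx=0 pred=N actual=T -> ctr[0]=2
Ev 11: PC=0 idx=0 pred=T actual=T -> ctr[0]=3

Answer: T N T N N T T N N N T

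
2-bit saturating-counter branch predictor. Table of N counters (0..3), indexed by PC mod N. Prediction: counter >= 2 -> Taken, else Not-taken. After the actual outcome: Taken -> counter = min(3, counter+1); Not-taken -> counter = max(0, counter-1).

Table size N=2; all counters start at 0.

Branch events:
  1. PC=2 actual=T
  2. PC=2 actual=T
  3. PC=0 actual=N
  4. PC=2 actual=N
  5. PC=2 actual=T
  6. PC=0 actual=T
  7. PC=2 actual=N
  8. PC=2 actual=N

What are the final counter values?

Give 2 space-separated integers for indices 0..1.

Ev 1: PC=2 idx=0 pred=N actual=T -> ctr[0]=1
Ev 2: PC=2 idx=0 pred=N actual=T -> ctr[0]=2
Ev 3: PC=0 idx=0 pred=T actual=N -> ctr[0]=1
Ev 4: PC=2 idx=0 pred=N actual=N -> ctr[0]=0
Ev 5: PC=2 idx=0 pred=N actual=T -> ctr[0]=1
Ev 6: PC=0 idx=0 pred=N actual=T -> ctr[0]=2
Ev 7: PC=2 idx=0 pred=T actual=N -> ctr[0]=1
Ev 8: PC=2 idx=0 pred=N actual=N -> ctr[0]=0

Answer: 0 0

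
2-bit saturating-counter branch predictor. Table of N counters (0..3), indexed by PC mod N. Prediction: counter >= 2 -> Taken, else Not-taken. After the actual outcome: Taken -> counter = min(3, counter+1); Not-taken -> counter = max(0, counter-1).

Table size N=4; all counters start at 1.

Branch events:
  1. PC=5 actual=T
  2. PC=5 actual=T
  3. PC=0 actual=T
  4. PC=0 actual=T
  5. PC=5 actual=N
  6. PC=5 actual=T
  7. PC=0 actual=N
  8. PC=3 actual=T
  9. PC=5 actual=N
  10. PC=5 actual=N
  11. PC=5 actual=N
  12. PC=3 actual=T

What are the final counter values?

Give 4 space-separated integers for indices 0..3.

Answer: 2 0 1 3

Derivation:
Ev 1: PC=5 idx=1 pred=N actual=T -> ctr[1]=2
Ev 2: PC=5 idx=1 pred=T actual=T -> ctr[1]=3
Ev 3: PC=0 idx=0 pred=N actual=T -> ctr[0]=2
Ev 4: PC=0 idx=0 pred=T actual=T -> ctr[0]=3
Ev 5: PC=5 idx=1 pred=T actual=N -> ctr[1]=2
Ev 6: PC=5 idx=1 pred=T actual=T -> ctr[1]=3
Ev 7: PC=0 idx=0 pred=T actual=N -> ctr[0]=2
Ev 8: PC=3 idx=3 pred=N actual=T -> ctr[3]=2
Ev 9: PC=5 idx=1 pred=T actual=N -> ctr[1]=2
Ev 10: PC=5 idx=1 pred=T actual=N -> ctr[1]=1
Ev 11: PC=5 idx=1 pred=N actual=N -> ctr[1]=0
Ev 12: PC=3 idx=3 pred=T actual=T -> ctr[3]=3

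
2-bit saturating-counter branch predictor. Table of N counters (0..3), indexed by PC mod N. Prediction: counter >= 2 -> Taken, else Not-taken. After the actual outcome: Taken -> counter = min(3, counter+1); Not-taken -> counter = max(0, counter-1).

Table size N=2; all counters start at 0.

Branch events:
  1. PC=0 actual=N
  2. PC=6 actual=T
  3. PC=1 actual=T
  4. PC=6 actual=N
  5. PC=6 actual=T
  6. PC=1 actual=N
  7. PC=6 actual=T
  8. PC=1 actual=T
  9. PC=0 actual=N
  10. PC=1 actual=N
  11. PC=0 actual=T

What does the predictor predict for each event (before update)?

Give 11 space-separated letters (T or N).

Answer: N N N N N N N N T N N

Derivation:
Ev 1: PC=0 idx=0 pred=N actual=N -> ctr[0]=0
Ev 2: PC=6 idx=0 pred=N actual=T -> ctr[0]=1
Ev 3: PC=1 idx=1 pred=N actual=T -> ctr[1]=1
Ev 4: PC=6 idx=0 pred=N actual=N -> ctr[0]=0
Ev 5: PC=6 idx=0 pred=N actual=T -> ctr[0]=1
Ev 6: PC=1 idx=1 pred=N actual=N -> ctr[1]=0
Ev 7: PC=6 idx=0 pred=N actual=T -> ctr[0]=2
Ev 8: PC=1 idx=1 pred=N actual=T -> ctr[1]=1
Ev 9: PC=0 idx=0 pred=T actual=N -> ctr[0]=1
Ev 10: PC=1 idx=1 pred=N actual=N -> ctr[1]=0
Ev 11: PC=0 idx=0 pred=N actual=T -> ctr[0]=2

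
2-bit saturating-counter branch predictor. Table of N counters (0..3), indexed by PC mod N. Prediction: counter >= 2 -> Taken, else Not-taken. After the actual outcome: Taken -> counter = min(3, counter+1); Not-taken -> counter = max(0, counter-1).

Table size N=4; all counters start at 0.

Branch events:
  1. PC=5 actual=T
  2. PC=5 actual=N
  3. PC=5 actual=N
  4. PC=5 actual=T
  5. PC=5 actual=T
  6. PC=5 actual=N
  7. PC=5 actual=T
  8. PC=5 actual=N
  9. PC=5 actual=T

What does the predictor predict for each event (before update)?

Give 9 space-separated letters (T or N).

Ev 1: PC=5 idx=1 pred=N actual=T -> ctr[1]=1
Ev 2: PC=5 idx=1 pred=N actual=N -> ctr[1]=0
Ev 3: PC=5 idx=1 pred=N actual=N -> ctr[1]=0
Ev 4: PC=5 idx=1 pred=N actual=T -> ctr[1]=1
Ev 5: PC=5 idx=1 pred=N actual=T -> ctr[1]=2
Ev 6: PC=5 idx=1 pred=T actual=N -> ctr[1]=1
Ev 7: PC=5 idx=1 pred=N actual=T -> ctr[1]=2
Ev 8: PC=5 idx=1 pred=T actual=N -> ctr[1]=1
Ev 9: PC=5 idx=1 pred=N actual=T -> ctr[1]=2

Answer: N N N N N T N T N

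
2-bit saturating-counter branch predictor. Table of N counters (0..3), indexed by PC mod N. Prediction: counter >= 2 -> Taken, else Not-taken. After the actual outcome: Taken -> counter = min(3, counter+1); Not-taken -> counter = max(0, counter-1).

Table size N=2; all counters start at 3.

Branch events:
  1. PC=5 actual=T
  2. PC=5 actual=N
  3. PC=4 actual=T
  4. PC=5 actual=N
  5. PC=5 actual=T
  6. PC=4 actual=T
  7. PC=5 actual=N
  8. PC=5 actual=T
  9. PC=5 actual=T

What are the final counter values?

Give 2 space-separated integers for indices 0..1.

Answer: 3 3

Derivation:
Ev 1: PC=5 idx=1 pred=T actual=T -> ctr[1]=3
Ev 2: PC=5 idx=1 pred=T actual=N -> ctr[1]=2
Ev 3: PC=4 idx=0 pred=T actual=T -> ctr[0]=3
Ev 4: PC=5 idx=1 pred=T actual=N -> ctr[1]=1
Ev 5: PC=5 idx=1 pred=N actual=T -> ctr[1]=2
Ev 6: PC=4 idx=0 pred=T actual=T -> ctr[0]=3
Ev 7: PC=5 idx=1 pred=T actual=N -> ctr[1]=1
Ev 8: PC=5 idx=1 pred=N actual=T -> ctr[1]=2
Ev 9: PC=5 idx=1 pred=T actual=T -> ctr[1]=3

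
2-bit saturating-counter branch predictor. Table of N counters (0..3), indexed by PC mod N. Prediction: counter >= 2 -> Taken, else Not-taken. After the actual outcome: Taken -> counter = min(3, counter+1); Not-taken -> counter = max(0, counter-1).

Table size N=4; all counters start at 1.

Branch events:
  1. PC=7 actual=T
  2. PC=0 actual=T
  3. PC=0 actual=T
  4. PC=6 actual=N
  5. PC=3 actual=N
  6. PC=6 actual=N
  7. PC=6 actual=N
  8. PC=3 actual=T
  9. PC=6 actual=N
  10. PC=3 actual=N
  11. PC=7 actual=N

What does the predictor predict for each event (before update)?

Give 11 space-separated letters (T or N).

Answer: N N T N T N N N N T N

Derivation:
Ev 1: PC=7 idx=3 pred=N actual=T -> ctr[3]=2
Ev 2: PC=0 idx=0 pred=N actual=T -> ctr[0]=2
Ev 3: PC=0 idx=0 pred=T actual=T -> ctr[0]=3
Ev 4: PC=6 idx=2 pred=N actual=N -> ctr[2]=0
Ev 5: PC=3 idx=3 pred=T actual=N -> ctr[3]=1
Ev 6: PC=6 idx=2 pred=N actual=N -> ctr[2]=0
Ev 7: PC=6 idx=2 pred=N actual=N -> ctr[2]=0
Ev 8: PC=3 idx=3 pred=N actual=T -> ctr[3]=2
Ev 9: PC=6 idx=2 pred=N actual=N -> ctr[2]=0
Ev 10: PC=3 idx=3 pred=T actual=N -> ctr[3]=1
Ev 11: PC=7 idx=3 pred=N actual=N -> ctr[3]=0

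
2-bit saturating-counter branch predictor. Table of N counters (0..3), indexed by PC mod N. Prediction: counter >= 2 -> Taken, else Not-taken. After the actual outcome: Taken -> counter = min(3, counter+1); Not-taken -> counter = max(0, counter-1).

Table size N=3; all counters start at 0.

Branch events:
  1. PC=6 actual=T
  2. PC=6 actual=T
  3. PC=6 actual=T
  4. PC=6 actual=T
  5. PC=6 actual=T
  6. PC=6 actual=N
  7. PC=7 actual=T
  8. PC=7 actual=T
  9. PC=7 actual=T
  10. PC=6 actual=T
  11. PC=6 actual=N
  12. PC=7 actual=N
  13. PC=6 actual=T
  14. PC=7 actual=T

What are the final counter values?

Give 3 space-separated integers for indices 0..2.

Answer: 3 3 0

Derivation:
Ev 1: PC=6 idx=0 pred=N actual=T -> ctr[0]=1
Ev 2: PC=6 idx=0 pred=N actual=T -> ctr[0]=2
Ev 3: PC=6 idx=0 pred=T actual=T -> ctr[0]=3
Ev 4: PC=6 idx=0 pred=T actual=T -> ctr[0]=3
Ev 5: PC=6 idx=0 pred=T actual=T -> ctr[0]=3
Ev 6: PC=6 idx=0 pred=T actual=N -> ctr[0]=2
Ev 7: PC=7 idx=1 pred=N actual=T -> ctr[1]=1
Ev 8: PC=7 idx=1 pred=N actual=T -> ctr[1]=2
Ev 9: PC=7 idx=1 pred=T actual=T -> ctr[1]=3
Ev 10: PC=6 idx=0 pred=T actual=T -> ctr[0]=3
Ev 11: PC=6 idx=0 pred=T actual=N -> ctr[0]=2
Ev 12: PC=7 idx=1 pred=T actual=N -> ctr[1]=2
Ev 13: PC=6 idx=0 pred=T actual=T -> ctr[0]=3
Ev 14: PC=7 idx=1 pred=T actual=T -> ctr[1]=3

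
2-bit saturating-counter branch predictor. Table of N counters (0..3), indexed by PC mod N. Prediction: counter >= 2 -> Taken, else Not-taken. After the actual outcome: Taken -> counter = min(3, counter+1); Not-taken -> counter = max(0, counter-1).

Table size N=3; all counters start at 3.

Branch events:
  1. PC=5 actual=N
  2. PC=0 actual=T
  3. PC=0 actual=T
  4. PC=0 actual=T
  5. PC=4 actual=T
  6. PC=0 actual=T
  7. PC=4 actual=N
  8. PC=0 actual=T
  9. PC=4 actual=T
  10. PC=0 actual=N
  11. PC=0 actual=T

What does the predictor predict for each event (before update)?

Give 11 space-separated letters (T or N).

Answer: T T T T T T T T T T T

Derivation:
Ev 1: PC=5 idx=2 pred=T actual=N -> ctr[2]=2
Ev 2: PC=0 idx=0 pred=T actual=T -> ctr[0]=3
Ev 3: PC=0 idx=0 pred=T actual=T -> ctr[0]=3
Ev 4: PC=0 idx=0 pred=T actual=T -> ctr[0]=3
Ev 5: PC=4 idx=1 pred=T actual=T -> ctr[1]=3
Ev 6: PC=0 idx=0 pred=T actual=T -> ctr[0]=3
Ev 7: PC=4 idx=1 pred=T actual=N -> ctr[1]=2
Ev 8: PC=0 idx=0 pred=T actual=T -> ctr[0]=3
Ev 9: PC=4 idx=1 pred=T actual=T -> ctr[1]=3
Ev 10: PC=0 idx=0 pred=T actual=N -> ctr[0]=2
Ev 11: PC=0 idx=0 pred=T actual=T -> ctr[0]=3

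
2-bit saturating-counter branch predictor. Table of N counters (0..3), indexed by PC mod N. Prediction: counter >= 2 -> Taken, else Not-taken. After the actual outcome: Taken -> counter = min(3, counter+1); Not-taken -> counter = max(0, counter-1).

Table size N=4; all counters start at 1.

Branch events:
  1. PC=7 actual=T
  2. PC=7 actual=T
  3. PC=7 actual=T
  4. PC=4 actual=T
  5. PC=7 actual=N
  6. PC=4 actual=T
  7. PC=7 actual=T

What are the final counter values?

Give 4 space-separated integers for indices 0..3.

Answer: 3 1 1 3

Derivation:
Ev 1: PC=7 idx=3 pred=N actual=T -> ctr[3]=2
Ev 2: PC=7 idx=3 pred=T actual=T -> ctr[3]=3
Ev 3: PC=7 idx=3 pred=T actual=T -> ctr[3]=3
Ev 4: PC=4 idx=0 pred=N actual=T -> ctr[0]=2
Ev 5: PC=7 idx=3 pred=T actual=N -> ctr[3]=2
Ev 6: PC=4 idx=0 pred=T actual=T -> ctr[0]=3
Ev 7: PC=7 idx=3 pred=T actual=T -> ctr[3]=3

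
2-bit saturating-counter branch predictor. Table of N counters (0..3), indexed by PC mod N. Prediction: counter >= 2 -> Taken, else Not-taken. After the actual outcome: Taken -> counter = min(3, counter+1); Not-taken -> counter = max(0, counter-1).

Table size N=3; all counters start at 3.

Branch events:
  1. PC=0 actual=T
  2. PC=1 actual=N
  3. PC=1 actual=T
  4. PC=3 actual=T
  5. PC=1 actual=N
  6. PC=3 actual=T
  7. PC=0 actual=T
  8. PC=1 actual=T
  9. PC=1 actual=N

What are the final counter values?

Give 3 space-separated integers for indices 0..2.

Answer: 3 2 3

Derivation:
Ev 1: PC=0 idx=0 pred=T actual=T -> ctr[0]=3
Ev 2: PC=1 idx=1 pred=T actual=N -> ctr[1]=2
Ev 3: PC=1 idx=1 pred=T actual=T -> ctr[1]=3
Ev 4: PC=3 idx=0 pred=T actual=T -> ctr[0]=3
Ev 5: PC=1 idx=1 pred=T actual=N -> ctr[1]=2
Ev 6: PC=3 idx=0 pred=T actual=T -> ctr[0]=3
Ev 7: PC=0 idx=0 pred=T actual=T -> ctr[0]=3
Ev 8: PC=1 idx=1 pred=T actual=T -> ctr[1]=3
Ev 9: PC=1 idx=1 pred=T actual=N -> ctr[1]=2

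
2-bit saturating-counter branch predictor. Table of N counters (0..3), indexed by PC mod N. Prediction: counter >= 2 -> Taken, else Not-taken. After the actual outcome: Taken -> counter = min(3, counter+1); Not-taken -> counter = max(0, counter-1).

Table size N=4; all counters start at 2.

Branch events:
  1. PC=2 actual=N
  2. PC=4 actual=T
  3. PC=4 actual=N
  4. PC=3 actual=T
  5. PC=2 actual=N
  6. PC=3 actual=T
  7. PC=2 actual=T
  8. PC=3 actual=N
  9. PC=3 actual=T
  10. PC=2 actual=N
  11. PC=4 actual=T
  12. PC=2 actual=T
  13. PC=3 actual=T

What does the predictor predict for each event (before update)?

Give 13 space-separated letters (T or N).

Ev 1: PC=2 idx=2 pred=T actual=N -> ctr[2]=1
Ev 2: PC=4 idx=0 pred=T actual=T -> ctr[0]=3
Ev 3: PC=4 idx=0 pred=T actual=N -> ctr[0]=2
Ev 4: PC=3 idx=3 pred=T actual=T -> ctr[3]=3
Ev 5: PC=2 idx=2 pred=N actual=N -> ctr[2]=0
Ev 6: PC=3 idx=3 pred=T actual=T -> ctr[3]=3
Ev 7: PC=2 idx=2 pred=N actual=T -> ctr[2]=1
Ev 8: PC=3 idx=3 pred=T actual=N -> ctr[3]=2
Ev 9: PC=3 idx=3 pred=T actual=T -> ctr[3]=3
Ev 10: PC=2 idx=2 pred=N actual=N -> ctr[2]=0
Ev 11: PC=4 idx=0 pred=T actual=T -> ctr[0]=3
Ev 12: PC=2 idx=2 pred=N actual=T -> ctr[2]=1
Ev 13: PC=3 idx=3 pred=T actual=T -> ctr[3]=3

Answer: T T T T N T N T T N T N T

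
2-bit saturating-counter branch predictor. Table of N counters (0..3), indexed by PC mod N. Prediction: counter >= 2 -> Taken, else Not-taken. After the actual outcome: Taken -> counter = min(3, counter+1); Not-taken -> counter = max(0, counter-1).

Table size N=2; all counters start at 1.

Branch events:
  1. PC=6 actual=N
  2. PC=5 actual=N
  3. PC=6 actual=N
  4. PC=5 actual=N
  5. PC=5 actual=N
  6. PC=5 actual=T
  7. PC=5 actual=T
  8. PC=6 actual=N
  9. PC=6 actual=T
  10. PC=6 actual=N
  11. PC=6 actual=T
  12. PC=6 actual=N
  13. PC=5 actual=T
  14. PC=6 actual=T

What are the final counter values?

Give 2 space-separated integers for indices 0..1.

Answer: 1 3

Derivation:
Ev 1: PC=6 idx=0 pred=N actual=N -> ctr[0]=0
Ev 2: PC=5 idx=1 pred=N actual=N -> ctr[1]=0
Ev 3: PC=6 idx=0 pred=N actual=N -> ctr[0]=0
Ev 4: PC=5 idx=1 pred=N actual=N -> ctr[1]=0
Ev 5: PC=5 idx=1 pred=N actual=N -> ctr[1]=0
Ev 6: PC=5 idx=1 pred=N actual=T -> ctr[1]=1
Ev 7: PC=5 idx=1 pred=N actual=T -> ctr[1]=2
Ev 8: PC=6 idx=0 pred=N actual=N -> ctr[0]=0
Ev 9: PC=6 idx=0 pred=N actual=T -> ctr[0]=1
Ev 10: PC=6 idx=0 pred=N actual=N -> ctr[0]=0
Ev 11: PC=6 idx=0 pred=N actual=T -> ctr[0]=1
Ev 12: PC=6 idx=0 pred=N actual=N -> ctr[0]=0
Ev 13: PC=5 idx=1 pred=T actual=T -> ctr[1]=3
Ev 14: PC=6 idx=0 pred=N actual=T -> ctr[0]=1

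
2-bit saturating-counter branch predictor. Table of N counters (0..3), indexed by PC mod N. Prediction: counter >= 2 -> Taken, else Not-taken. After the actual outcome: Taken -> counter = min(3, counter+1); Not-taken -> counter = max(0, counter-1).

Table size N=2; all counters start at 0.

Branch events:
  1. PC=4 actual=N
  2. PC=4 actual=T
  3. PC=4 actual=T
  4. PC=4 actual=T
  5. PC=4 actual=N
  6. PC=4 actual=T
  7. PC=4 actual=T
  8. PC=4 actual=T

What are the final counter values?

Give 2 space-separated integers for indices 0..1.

Ev 1: PC=4 idx=0 pred=N actual=N -> ctr[0]=0
Ev 2: PC=4 idx=0 pred=N actual=T -> ctr[0]=1
Ev 3: PC=4 idx=0 pred=N actual=T -> ctr[0]=2
Ev 4: PC=4 idx=0 pred=T actual=T -> ctr[0]=3
Ev 5: PC=4 idx=0 pred=T actual=N -> ctr[0]=2
Ev 6: PC=4 idx=0 pred=T actual=T -> ctr[0]=3
Ev 7: PC=4 idx=0 pred=T actual=T -> ctr[0]=3
Ev 8: PC=4 idx=0 pred=T actual=T -> ctr[0]=3

Answer: 3 0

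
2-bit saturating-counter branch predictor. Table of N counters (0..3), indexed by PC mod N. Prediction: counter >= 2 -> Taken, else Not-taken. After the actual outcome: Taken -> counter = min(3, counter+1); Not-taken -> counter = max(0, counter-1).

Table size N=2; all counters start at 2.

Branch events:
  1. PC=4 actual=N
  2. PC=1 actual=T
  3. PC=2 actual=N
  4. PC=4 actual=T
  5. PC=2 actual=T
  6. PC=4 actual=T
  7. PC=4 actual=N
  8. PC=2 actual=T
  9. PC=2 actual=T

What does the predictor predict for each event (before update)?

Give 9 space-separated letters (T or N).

Answer: T T N N N T T T T

Derivation:
Ev 1: PC=4 idx=0 pred=T actual=N -> ctr[0]=1
Ev 2: PC=1 idx=1 pred=T actual=T -> ctr[1]=3
Ev 3: PC=2 idx=0 pred=N actual=N -> ctr[0]=0
Ev 4: PC=4 idx=0 pred=N actual=T -> ctr[0]=1
Ev 5: PC=2 idx=0 pred=N actual=T -> ctr[0]=2
Ev 6: PC=4 idx=0 pred=T actual=T -> ctr[0]=3
Ev 7: PC=4 idx=0 pred=T actual=N -> ctr[0]=2
Ev 8: PC=2 idx=0 pred=T actual=T -> ctr[0]=3
Ev 9: PC=2 idx=0 pred=T actual=T -> ctr[0]=3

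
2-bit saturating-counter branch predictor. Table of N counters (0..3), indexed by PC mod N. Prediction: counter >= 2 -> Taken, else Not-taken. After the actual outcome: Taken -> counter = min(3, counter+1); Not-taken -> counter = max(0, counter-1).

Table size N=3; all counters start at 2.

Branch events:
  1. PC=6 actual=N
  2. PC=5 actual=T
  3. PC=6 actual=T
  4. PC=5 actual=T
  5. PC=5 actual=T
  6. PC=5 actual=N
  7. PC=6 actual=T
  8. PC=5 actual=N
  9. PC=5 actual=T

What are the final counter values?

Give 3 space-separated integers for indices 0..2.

Ev 1: PC=6 idx=0 pred=T actual=N -> ctr[0]=1
Ev 2: PC=5 idx=2 pred=T actual=T -> ctr[2]=3
Ev 3: PC=6 idx=0 pred=N actual=T -> ctr[0]=2
Ev 4: PC=5 idx=2 pred=T actual=T -> ctr[2]=3
Ev 5: PC=5 idx=2 pred=T actual=T -> ctr[2]=3
Ev 6: PC=5 idx=2 pred=T actual=N -> ctr[2]=2
Ev 7: PC=6 idx=0 pred=T actual=T -> ctr[0]=3
Ev 8: PC=5 idx=2 pred=T actual=N -> ctr[2]=1
Ev 9: PC=5 idx=2 pred=N actual=T -> ctr[2]=2

Answer: 3 2 2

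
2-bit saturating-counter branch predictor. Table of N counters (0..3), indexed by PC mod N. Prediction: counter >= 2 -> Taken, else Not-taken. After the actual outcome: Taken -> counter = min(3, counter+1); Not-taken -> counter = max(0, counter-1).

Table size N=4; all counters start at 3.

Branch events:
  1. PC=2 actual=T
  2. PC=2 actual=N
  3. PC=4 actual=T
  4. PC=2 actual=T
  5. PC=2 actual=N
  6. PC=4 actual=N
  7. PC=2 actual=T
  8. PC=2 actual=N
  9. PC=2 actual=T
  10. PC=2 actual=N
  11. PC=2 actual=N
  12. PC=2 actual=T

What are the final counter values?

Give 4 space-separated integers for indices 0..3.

Ev 1: PC=2 idx=2 pred=T actual=T -> ctr[2]=3
Ev 2: PC=2 idx=2 pred=T actual=N -> ctr[2]=2
Ev 3: PC=4 idx=0 pred=T actual=T -> ctr[0]=3
Ev 4: PC=2 idx=2 pred=T actual=T -> ctr[2]=3
Ev 5: PC=2 idx=2 pred=T actual=N -> ctr[2]=2
Ev 6: PC=4 idx=0 pred=T actual=N -> ctr[0]=2
Ev 7: PC=2 idx=2 pred=T actual=T -> ctr[2]=3
Ev 8: PC=2 idx=2 pred=T actual=N -> ctr[2]=2
Ev 9: PC=2 idx=2 pred=T actual=T -> ctr[2]=3
Ev 10: PC=2 idx=2 pred=T actual=N -> ctr[2]=2
Ev 11: PC=2 idx=2 pred=T actual=N -> ctr[2]=1
Ev 12: PC=2 idx=2 pred=N actual=T -> ctr[2]=2

Answer: 2 3 2 3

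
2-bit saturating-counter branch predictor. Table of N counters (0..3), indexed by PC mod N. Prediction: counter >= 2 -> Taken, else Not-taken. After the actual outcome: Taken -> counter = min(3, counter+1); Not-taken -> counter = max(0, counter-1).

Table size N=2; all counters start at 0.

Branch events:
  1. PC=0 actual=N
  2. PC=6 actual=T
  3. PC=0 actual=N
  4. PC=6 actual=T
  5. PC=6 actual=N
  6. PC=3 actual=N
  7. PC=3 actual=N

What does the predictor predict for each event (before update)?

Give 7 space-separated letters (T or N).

Ev 1: PC=0 idx=0 pred=N actual=N -> ctr[0]=0
Ev 2: PC=6 idx=0 pred=N actual=T -> ctr[0]=1
Ev 3: PC=0 idx=0 pred=N actual=N -> ctr[0]=0
Ev 4: PC=6 idx=0 pred=N actual=T -> ctr[0]=1
Ev 5: PC=6 idx=0 pred=N actual=N -> ctr[0]=0
Ev 6: PC=3 idx=1 pred=N actual=N -> ctr[1]=0
Ev 7: PC=3 idx=1 pred=N actual=N -> ctr[1]=0

Answer: N N N N N N N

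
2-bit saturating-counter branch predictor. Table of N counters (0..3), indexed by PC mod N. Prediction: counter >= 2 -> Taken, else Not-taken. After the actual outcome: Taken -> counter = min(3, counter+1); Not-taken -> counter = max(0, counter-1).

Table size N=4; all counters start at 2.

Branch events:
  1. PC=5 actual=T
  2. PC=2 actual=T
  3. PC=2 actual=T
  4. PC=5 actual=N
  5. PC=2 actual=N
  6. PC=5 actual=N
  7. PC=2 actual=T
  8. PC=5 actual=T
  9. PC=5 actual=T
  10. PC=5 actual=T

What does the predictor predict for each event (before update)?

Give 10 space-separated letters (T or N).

Answer: T T T T T T T N T T

Derivation:
Ev 1: PC=5 idx=1 pred=T actual=T -> ctr[1]=3
Ev 2: PC=2 idx=2 pred=T actual=T -> ctr[2]=3
Ev 3: PC=2 idx=2 pred=T actual=T -> ctr[2]=3
Ev 4: PC=5 idx=1 pred=T actual=N -> ctr[1]=2
Ev 5: PC=2 idx=2 pred=T actual=N -> ctr[2]=2
Ev 6: PC=5 idx=1 pred=T actual=N -> ctr[1]=1
Ev 7: PC=2 idx=2 pred=T actual=T -> ctr[2]=3
Ev 8: PC=5 idx=1 pred=N actual=T -> ctr[1]=2
Ev 9: PC=5 idx=1 pred=T actual=T -> ctr[1]=3
Ev 10: PC=5 idx=1 pred=T actual=T -> ctr[1]=3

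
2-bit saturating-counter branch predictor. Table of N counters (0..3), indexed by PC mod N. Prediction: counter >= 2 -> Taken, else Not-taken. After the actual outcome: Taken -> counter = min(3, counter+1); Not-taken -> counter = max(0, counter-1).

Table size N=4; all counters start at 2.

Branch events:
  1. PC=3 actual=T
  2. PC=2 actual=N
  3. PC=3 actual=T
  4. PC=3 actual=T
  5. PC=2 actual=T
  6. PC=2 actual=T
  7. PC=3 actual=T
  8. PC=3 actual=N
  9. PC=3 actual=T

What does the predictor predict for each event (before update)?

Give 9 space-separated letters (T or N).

Ev 1: PC=3 idx=3 pred=T actual=T -> ctr[3]=3
Ev 2: PC=2 idx=2 pred=T actual=N -> ctr[2]=1
Ev 3: PC=3 idx=3 pred=T actual=T -> ctr[3]=3
Ev 4: PC=3 idx=3 pred=T actual=T -> ctr[3]=3
Ev 5: PC=2 idx=2 pred=N actual=T -> ctr[2]=2
Ev 6: PC=2 idx=2 pred=T actual=T -> ctr[2]=3
Ev 7: PC=3 idx=3 pred=T actual=T -> ctr[3]=3
Ev 8: PC=3 idx=3 pred=T actual=N -> ctr[3]=2
Ev 9: PC=3 idx=3 pred=T actual=T -> ctr[3]=3

Answer: T T T T N T T T T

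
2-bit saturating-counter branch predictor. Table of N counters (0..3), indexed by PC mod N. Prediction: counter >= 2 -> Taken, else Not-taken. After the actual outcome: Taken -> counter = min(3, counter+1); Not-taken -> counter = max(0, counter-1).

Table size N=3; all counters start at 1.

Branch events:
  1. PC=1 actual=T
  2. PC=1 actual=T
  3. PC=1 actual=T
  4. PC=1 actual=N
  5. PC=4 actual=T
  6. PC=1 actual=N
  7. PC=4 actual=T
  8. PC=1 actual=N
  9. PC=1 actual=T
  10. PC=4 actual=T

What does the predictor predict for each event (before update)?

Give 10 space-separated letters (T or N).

Answer: N T T T T T T T T T

Derivation:
Ev 1: PC=1 idx=1 pred=N actual=T -> ctr[1]=2
Ev 2: PC=1 idx=1 pred=T actual=T -> ctr[1]=3
Ev 3: PC=1 idx=1 pred=T actual=T -> ctr[1]=3
Ev 4: PC=1 idx=1 pred=T actual=N -> ctr[1]=2
Ev 5: PC=4 idx=1 pred=T actual=T -> ctr[1]=3
Ev 6: PC=1 idx=1 pred=T actual=N -> ctr[1]=2
Ev 7: PC=4 idx=1 pred=T actual=T -> ctr[1]=3
Ev 8: PC=1 idx=1 pred=T actual=N -> ctr[1]=2
Ev 9: PC=1 idx=1 pred=T actual=T -> ctr[1]=3
Ev 10: PC=4 idx=1 pred=T actual=T -> ctr[1]=3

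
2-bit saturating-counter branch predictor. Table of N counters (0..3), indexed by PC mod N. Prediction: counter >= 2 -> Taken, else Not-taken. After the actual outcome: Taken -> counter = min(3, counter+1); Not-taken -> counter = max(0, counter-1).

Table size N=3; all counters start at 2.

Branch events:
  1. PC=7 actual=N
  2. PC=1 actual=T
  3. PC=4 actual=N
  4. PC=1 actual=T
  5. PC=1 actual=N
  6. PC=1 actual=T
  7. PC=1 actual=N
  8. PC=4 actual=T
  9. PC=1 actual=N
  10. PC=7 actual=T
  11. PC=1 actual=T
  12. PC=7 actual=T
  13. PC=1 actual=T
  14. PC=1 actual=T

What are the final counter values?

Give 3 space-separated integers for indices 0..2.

Ev 1: PC=7 idx=1 pred=T actual=N -> ctr[1]=1
Ev 2: PC=1 idx=1 pred=N actual=T -> ctr[1]=2
Ev 3: PC=4 idx=1 pred=T actual=N -> ctr[1]=1
Ev 4: PC=1 idx=1 pred=N actual=T -> ctr[1]=2
Ev 5: PC=1 idx=1 pred=T actual=N -> ctr[1]=1
Ev 6: PC=1 idx=1 pred=N actual=T -> ctr[1]=2
Ev 7: PC=1 idx=1 pred=T actual=N -> ctr[1]=1
Ev 8: PC=4 idx=1 pred=N actual=T -> ctr[1]=2
Ev 9: PC=1 idx=1 pred=T actual=N -> ctr[1]=1
Ev 10: PC=7 idx=1 pred=N actual=T -> ctr[1]=2
Ev 11: PC=1 idx=1 pred=T actual=T -> ctr[1]=3
Ev 12: PC=7 idx=1 pred=T actual=T -> ctr[1]=3
Ev 13: PC=1 idx=1 pred=T actual=T -> ctr[1]=3
Ev 14: PC=1 idx=1 pred=T actual=T -> ctr[1]=3

Answer: 2 3 2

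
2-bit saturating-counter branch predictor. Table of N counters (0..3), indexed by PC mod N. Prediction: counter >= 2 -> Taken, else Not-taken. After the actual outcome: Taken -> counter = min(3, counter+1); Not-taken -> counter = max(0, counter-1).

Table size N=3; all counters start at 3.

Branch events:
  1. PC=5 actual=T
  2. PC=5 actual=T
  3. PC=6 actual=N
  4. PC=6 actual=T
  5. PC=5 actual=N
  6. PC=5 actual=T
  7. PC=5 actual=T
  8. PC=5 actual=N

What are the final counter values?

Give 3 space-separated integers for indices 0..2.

Answer: 3 3 2

Derivation:
Ev 1: PC=5 idx=2 pred=T actual=T -> ctr[2]=3
Ev 2: PC=5 idx=2 pred=T actual=T -> ctr[2]=3
Ev 3: PC=6 idx=0 pred=T actual=N -> ctr[0]=2
Ev 4: PC=6 idx=0 pred=T actual=T -> ctr[0]=3
Ev 5: PC=5 idx=2 pred=T actual=N -> ctr[2]=2
Ev 6: PC=5 idx=2 pred=T actual=T -> ctr[2]=3
Ev 7: PC=5 idx=2 pred=T actual=T -> ctr[2]=3
Ev 8: PC=5 idx=2 pred=T actual=N -> ctr[2]=2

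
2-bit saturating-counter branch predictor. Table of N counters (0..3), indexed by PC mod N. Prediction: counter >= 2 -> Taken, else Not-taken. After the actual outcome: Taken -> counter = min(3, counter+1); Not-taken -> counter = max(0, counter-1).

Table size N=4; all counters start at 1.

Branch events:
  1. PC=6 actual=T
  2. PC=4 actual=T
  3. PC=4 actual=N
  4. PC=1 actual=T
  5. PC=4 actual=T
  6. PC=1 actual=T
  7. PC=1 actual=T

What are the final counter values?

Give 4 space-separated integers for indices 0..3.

Ev 1: PC=6 idx=2 pred=N actual=T -> ctr[2]=2
Ev 2: PC=4 idx=0 pred=N actual=T -> ctr[0]=2
Ev 3: PC=4 idx=0 pred=T actual=N -> ctr[0]=1
Ev 4: PC=1 idx=1 pred=N actual=T -> ctr[1]=2
Ev 5: PC=4 idx=0 pred=N actual=T -> ctr[0]=2
Ev 6: PC=1 idx=1 pred=T actual=T -> ctr[1]=3
Ev 7: PC=1 idx=1 pred=T actual=T -> ctr[1]=3

Answer: 2 3 2 1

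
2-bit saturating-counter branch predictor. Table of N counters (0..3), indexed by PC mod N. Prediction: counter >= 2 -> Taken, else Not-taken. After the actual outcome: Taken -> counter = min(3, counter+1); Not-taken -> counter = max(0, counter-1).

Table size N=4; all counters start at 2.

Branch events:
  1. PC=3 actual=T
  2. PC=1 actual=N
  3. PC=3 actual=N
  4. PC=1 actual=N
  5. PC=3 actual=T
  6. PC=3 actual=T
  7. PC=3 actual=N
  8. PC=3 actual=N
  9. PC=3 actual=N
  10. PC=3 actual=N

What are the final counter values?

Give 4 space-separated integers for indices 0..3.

Ev 1: PC=3 idx=3 pred=T actual=T -> ctr[3]=3
Ev 2: PC=1 idx=1 pred=T actual=N -> ctr[1]=1
Ev 3: PC=3 idx=3 pred=T actual=N -> ctr[3]=2
Ev 4: PC=1 idx=1 pred=N actual=N -> ctr[1]=0
Ev 5: PC=3 idx=3 pred=T actual=T -> ctr[3]=3
Ev 6: PC=3 idx=3 pred=T actual=T -> ctr[3]=3
Ev 7: PC=3 idx=3 pred=T actual=N -> ctr[3]=2
Ev 8: PC=3 idx=3 pred=T actual=N -> ctr[3]=1
Ev 9: PC=3 idx=3 pred=N actual=N -> ctr[3]=0
Ev 10: PC=3 idx=3 pred=N actual=N -> ctr[3]=0

Answer: 2 0 2 0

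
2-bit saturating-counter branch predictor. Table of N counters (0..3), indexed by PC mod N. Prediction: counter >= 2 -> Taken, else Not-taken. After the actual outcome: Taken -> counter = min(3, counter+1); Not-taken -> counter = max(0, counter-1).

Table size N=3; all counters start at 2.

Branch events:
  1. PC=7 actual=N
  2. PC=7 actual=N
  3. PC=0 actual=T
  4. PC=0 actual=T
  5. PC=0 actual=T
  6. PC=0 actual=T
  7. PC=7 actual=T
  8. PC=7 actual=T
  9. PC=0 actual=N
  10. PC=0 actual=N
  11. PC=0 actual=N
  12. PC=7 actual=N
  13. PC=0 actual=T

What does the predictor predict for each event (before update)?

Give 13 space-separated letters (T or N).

Answer: T N T T T T N N T T N T N

Derivation:
Ev 1: PC=7 idx=1 pred=T actual=N -> ctr[1]=1
Ev 2: PC=7 idx=1 pred=N actual=N -> ctr[1]=0
Ev 3: PC=0 idx=0 pred=T actual=T -> ctr[0]=3
Ev 4: PC=0 idx=0 pred=T actual=T -> ctr[0]=3
Ev 5: PC=0 idx=0 pred=T actual=T -> ctr[0]=3
Ev 6: PC=0 idx=0 pred=T actual=T -> ctr[0]=3
Ev 7: PC=7 idx=1 pred=N actual=T -> ctr[1]=1
Ev 8: PC=7 idx=1 pred=N actual=T -> ctr[1]=2
Ev 9: PC=0 idx=0 pred=T actual=N -> ctr[0]=2
Ev 10: PC=0 idx=0 pred=T actual=N -> ctr[0]=1
Ev 11: PC=0 idx=0 pred=N actual=N -> ctr[0]=0
Ev 12: PC=7 idx=1 pred=T actual=N -> ctr[1]=1
Ev 13: PC=0 idx=0 pred=N actual=T -> ctr[0]=1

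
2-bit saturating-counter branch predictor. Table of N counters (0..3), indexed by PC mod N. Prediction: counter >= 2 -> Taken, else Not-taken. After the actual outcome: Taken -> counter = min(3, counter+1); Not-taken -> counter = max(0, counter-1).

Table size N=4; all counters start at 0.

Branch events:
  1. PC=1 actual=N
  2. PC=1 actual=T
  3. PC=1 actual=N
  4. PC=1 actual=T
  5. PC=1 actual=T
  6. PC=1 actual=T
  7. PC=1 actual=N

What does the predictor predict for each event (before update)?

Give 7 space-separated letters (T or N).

Answer: N N N N N T T

Derivation:
Ev 1: PC=1 idx=1 pred=N actual=N -> ctr[1]=0
Ev 2: PC=1 idx=1 pred=N actual=T -> ctr[1]=1
Ev 3: PC=1 idx=1 pred=N actual=N -> ctr[1]=0
Ev 4: PC=1 idx=1 pred=N actual=T -> ctr[1]=1
Ev 5: PC=1 idx=1 pred=N actual=T -> ctr[1]=2
Ev 6: PC=1 idx=1 pred=T actual=T -> ctr[1]=3
Ev 7: PC=1 idx=1 pred=T actual=N -> ctr[1]=2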